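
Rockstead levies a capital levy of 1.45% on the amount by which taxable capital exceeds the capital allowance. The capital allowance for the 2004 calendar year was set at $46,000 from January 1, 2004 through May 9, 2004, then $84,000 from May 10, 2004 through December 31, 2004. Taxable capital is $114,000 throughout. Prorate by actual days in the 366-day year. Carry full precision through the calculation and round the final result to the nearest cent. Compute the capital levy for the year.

$630.71

January 1 – May 9, 2004: 130 days, exemption $46,000 → ($114,000 − $46,000) × 1.45% × 130/366 = $350.2186
May 10 – December 31, 2004: 236 days, exemption $84,000 → ($114,000 − $84,000) × 1.45% × 236/366 = $280.4918
Total = $630.7104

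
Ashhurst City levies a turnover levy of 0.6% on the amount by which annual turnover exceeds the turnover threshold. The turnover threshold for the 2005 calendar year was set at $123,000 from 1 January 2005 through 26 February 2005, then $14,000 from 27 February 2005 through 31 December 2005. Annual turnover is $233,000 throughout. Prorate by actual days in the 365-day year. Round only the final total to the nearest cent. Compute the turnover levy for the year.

$1,211.87

1 January – 26 February 2005: 57 days, exemption $123,000 → ($233,000 − $123,000) × 0.6% × 57/365 = $103.0685
27 February – 31 December 2005: 308 days, exemption $14,000 → ($233,000 − $14,000) × 0.6% × 308/365 = $1,108.8000
Total = $1,211.8685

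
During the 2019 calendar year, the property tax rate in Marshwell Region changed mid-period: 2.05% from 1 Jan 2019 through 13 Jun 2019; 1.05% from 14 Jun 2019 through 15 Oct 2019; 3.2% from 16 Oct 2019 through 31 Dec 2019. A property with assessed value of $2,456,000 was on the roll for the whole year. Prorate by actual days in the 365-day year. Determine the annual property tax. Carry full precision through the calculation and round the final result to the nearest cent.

$47,962.65

1 Jan – 13 Jun 2019: 164 days at 2.05% → $2,456,000 × 2.05% × 164/365 = $22,622.1151
14 Jun – 15 Oct 2019: 124 days at 1.05% → $2,456,000 × 1.05% × 124/365 = $8,760.8548
16 Oct – 31 Dec 2019: 77 days at 3.2% → $2,456,000 × 3.2% × 77/365 = $16,579.6822
Total = $47,962.6521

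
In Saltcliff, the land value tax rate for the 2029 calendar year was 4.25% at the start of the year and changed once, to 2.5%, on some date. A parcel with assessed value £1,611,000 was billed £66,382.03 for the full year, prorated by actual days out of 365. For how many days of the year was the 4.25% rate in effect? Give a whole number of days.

Let d = days at the first rate; then 365 − d days at the second rate.
£1,611,000 × [4.25%·d + 2.5%·(365−d)] / 365 = £66,382.03
Solving gives d = 338, so the new rate took effect on December 5, 2029.

338 days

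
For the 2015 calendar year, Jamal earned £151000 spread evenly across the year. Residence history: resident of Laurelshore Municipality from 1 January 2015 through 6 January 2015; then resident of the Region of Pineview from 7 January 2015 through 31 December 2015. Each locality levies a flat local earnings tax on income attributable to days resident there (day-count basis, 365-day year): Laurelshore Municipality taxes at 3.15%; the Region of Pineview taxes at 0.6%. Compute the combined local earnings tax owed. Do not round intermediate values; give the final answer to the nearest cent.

Laurelshore Municipality, 1 January – 6 January 2015: 6 days → £151000 × 3.15% × 6/365 = £78.1890
The Region of Pineview, 7 January – 31 December 2015: 359 days → £151000 × 0.6% × 359/365 = £891.1068
Total = £969.2959

£969.30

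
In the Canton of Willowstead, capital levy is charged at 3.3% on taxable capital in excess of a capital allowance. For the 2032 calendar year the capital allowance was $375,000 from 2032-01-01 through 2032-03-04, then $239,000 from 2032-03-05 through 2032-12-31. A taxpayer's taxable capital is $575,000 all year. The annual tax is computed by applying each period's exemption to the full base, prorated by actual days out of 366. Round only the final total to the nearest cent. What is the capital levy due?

$10,303.21

2032-01-01 to 2032-03-04: 64 days, exemption $375,000 → ($575,000 − $375,000) × 3.3% × 64/366 = $1,154.0984
2032-03-05 to 2032-12-31: 302 days, exemption $239,000 → ($575,000 − $239,000) × 3.3% × 302/366 = $9,149.1148
Total = $10,303.2131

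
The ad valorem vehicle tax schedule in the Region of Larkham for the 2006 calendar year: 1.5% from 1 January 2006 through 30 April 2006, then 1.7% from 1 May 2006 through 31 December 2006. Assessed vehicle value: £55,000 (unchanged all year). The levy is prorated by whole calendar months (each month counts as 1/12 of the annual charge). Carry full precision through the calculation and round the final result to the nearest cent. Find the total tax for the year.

1 January – 30 April 2006: 4 months at 1.5% → £55,000 × 1.5% × 4/12 = £275.0000
1 May – 31 December 2006: 8 months at 1.7% → £55,000 × 1.7% × 8/12 = £623.3333
Total = £898.3333

£898.33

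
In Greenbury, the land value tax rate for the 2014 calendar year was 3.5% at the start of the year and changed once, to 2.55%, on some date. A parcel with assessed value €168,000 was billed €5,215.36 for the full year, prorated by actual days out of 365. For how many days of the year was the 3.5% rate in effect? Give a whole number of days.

Let d = days at the first rate; then 365 − d days at the second rate.
€168,000 × [3.5%·d + 2.55%·(365−d)] / 365 = €5,215.36
Solving gives d = 213, so the new rate took effect on August 2, 2014.

213 days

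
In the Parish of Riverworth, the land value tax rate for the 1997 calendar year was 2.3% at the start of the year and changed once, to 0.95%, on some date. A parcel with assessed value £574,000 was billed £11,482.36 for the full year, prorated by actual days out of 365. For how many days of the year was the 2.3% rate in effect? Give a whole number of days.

284 days

Let d = days at the first rate; then 365 − d days at the second rate.
£574,000 × [2.3%·d + 0.95%·(365−d)] / 365 = £11,482.36
Solving gives d = 284, so the new rate took effect on October 12, 1997.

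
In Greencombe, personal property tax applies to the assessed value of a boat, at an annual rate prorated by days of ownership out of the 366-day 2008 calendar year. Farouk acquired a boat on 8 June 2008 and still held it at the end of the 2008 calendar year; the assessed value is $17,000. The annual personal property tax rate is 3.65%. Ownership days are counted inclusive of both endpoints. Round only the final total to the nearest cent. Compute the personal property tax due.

$350.94

Days held (8 June – 31 December 2008): 207 out of 366
Tax = $17,000 × 3.65% × 207/366 = $350.9385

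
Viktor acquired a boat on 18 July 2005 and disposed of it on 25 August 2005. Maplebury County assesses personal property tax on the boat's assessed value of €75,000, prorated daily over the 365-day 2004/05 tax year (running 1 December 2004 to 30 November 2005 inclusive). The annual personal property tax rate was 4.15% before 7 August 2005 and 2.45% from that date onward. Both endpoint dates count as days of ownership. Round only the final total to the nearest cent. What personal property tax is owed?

18 July – 6 August 2005: 20 days at 4.15% → €75,000 × 4.15% × 20/365 = €170.5479
7 August – 25 August 2005: 19 days at 2.45% → €75,000 × 2.45% × 19/365 = €95.6507
Total = €266.1986

€266.20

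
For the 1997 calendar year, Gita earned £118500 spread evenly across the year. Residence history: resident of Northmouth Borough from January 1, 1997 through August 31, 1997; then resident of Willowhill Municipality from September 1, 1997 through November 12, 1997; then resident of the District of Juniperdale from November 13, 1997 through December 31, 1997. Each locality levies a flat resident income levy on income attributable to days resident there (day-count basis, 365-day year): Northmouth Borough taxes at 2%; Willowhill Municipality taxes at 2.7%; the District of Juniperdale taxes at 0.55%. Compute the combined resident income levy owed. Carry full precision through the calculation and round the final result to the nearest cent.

Northmouth Borough, January 1 – August 31, 1997: 243 days → £118500 × 2% × 243/365 = £1577.8356
Willowhill Municipality, September 1 – November 12, 1997: 73 days → £118500 × 2.7% × 73/365 = £639.9000
The District of Juniperdale, November 13 – December 31, 1997: 49 days → £118500 × 0.55% × 49/365 = £87.4952
Total = £2305.2308

£2305.23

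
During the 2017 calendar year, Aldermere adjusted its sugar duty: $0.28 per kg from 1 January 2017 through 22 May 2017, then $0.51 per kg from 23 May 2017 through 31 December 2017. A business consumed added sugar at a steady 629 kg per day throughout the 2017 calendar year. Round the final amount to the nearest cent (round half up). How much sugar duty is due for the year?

1 January – 22 May 2017: 142 days × 629 kg/day = 89,318 kg at $0.28/kg → $25009.04
23 May – 31 December 2017: 223 days × 629 kg/day = 140,267 kg at $0.51/kg → $71536.17

$96545.21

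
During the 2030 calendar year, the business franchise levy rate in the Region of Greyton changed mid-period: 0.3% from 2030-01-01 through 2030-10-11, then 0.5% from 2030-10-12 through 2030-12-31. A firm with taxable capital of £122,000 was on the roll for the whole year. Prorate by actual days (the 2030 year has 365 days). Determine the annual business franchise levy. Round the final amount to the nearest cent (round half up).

2030-01-01 to 2030-10-11: 284 days at 0.3% → £122,000 × 0.3% × 284/365 = £284.7781
2030-10-12 to 2030-12-31: 81 days at 0.5% → £122,000 × 0.5% × 81/365 = £135.3699
Total = £420.1479

£420.15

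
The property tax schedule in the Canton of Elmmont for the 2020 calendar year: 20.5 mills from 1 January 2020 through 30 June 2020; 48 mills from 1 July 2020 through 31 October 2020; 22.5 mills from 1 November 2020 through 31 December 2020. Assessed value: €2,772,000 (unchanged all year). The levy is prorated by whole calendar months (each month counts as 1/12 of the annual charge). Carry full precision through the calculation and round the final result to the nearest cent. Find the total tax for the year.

1 January – 30 June 2020: 6 months at 20.5 mills → €2,772,000 × 2.05% × 6/12 = €28,413.0000
1 July – 31 October 2020: 4 months at 48 mills → €2,772,000 × 4.8% × 4/12 = €44,352.0000
1 November – 31 December 2020: 2 months at 22.5 mills → €2,772,000 × 2.25% × 2/12 = €10,395.0000
Total = €83,160.0000

€83,160.00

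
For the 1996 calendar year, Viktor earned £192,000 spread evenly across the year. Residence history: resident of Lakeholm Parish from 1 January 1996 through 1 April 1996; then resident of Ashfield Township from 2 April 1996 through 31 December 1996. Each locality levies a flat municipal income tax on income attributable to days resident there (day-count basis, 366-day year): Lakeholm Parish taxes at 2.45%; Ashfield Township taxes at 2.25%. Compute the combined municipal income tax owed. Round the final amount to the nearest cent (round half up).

£4,416.52

Lakeholm Parish, 1 January – 1 April 1996: 92 days → £192,000 × 2.45% × 92/366 = £1,182.4262
Ashfield Township, 2 April – 31 December 1996: 274 days → £192,000 × 2.25% × 274/366 = £3,234.0984
Total = £4,416.5246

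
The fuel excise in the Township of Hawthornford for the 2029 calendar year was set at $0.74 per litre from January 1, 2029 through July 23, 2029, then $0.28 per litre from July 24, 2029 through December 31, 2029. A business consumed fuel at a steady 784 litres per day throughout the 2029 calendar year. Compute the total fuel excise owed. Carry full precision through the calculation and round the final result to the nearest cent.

January 1 – July 23, 2029: 204 days × 784 litres/day = 159,936 litres at $0.74/litre → $118,352.64
July 24 – December 31, 2029: 161 days × 784 litres/day = 126,224 litres at $0.28/litre → $35,342.72

$153,695.36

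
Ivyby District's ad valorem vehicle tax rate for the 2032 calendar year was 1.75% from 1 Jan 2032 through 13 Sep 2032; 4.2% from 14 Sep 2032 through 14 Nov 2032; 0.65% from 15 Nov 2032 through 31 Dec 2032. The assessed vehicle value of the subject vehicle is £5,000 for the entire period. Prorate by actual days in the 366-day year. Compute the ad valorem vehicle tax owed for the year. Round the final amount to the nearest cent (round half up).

£101.19

1 Jan – 13 Sep 2032: 257 days at 1.75% → £5,000 × 1.75% × 257/366 = £61.4413
14 Sep – 14 Nov 2032: 62 days at 4.2% → £5,000 × 4.2% × 62/366 = £35.5738
15 Nov – 31 Dec 2032: 47 days at 0.65% → £5,000 × 0.65% × 47/366 = £4.1735
Total = £101.1885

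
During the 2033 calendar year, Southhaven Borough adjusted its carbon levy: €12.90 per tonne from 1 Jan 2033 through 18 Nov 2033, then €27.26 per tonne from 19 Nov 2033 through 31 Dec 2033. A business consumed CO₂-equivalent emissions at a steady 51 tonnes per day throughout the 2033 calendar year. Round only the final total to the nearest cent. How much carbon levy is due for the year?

€271,624.98

1 Jan – 18 Nov 2033: 322 days × 51 tonnes/day = 16,422 tonnes at €12.90/tonne → €211,843.80
19 Nov – 31 Dec 2033: 43 days × 51 tonnes/day = 2,193 tonnes at €27.26/tonne → €59,781.18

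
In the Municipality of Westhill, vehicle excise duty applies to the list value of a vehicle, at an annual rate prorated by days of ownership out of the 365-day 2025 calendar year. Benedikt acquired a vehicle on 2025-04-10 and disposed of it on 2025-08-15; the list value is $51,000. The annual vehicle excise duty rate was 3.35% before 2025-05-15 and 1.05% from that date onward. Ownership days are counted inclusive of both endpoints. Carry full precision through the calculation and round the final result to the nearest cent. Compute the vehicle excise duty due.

2025-04-10 to 2025-05-14: 35 days at 3.35% → $51,000 × 3.35% × 35/365 = $163.8288
2025-05-15 to 2025-08-15: 93 days at 1.05% → $51,000 × 1.05% × 93/365 = $136.4425
Total = $300.2712

$300.27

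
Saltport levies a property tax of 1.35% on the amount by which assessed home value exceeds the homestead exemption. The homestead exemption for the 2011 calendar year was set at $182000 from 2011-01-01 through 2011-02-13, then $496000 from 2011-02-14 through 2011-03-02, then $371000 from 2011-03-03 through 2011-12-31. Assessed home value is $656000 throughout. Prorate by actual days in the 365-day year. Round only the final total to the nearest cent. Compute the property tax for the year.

2011-01-01 to 2011-02-13: 44 days, exemption $182000 → ($656000 − $182000) × 1.35% × 44/365 = $771.3863
2011-02-14 to 2011-03-02: 17 days, exemption $496000 → ($656000 − $496000) × 1.35% × 17/365 = $100.6027
2011-03-03 to 2011-12-31: 304 days, exemption $371000 → ($656000 − $371000) × 1.35% × 304/365 = $3204.4932
Total = $4076.4822

$4076.48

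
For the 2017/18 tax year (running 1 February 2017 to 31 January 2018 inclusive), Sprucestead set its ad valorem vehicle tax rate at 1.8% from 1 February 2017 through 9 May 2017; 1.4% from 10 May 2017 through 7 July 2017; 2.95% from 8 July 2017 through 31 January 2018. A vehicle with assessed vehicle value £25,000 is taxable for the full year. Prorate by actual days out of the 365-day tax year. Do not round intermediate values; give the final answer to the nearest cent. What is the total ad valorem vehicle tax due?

£597.67

1 February – 9 May 2017: 98 days at 1.8% → £25,000 × 1.8% × 98/365 = £120.8219
10 May – 7 July 2017: 59 days at 1.4% → £25,000 × 1.4% × 59/365 = £56.5753
8 July 2017 – 31 January 2018: 208 days at 2.95% → £25,000 × 2.95% × 208/365 = £420.2740
Total = £597.6712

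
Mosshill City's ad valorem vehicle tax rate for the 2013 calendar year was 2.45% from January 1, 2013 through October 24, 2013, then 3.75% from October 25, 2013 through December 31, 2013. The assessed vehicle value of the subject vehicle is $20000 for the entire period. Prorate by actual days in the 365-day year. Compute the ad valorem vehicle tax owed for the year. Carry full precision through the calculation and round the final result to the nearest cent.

January 1 – October 24, 2013: 297 days at 2.45% → $20000 × 2.45% × 297/365 = $398.7123
October 25 – December 31, 2013: 68 days at 3.75% → $20000 × 3.75% × 68/365 = $139.7260
Total = $538.4384

$538.44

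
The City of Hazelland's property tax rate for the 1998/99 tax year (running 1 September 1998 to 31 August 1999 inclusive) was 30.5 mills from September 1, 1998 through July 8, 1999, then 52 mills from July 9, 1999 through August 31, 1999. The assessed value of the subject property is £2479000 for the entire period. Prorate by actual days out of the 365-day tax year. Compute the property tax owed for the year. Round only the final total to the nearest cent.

September 1, 1998 – July 8, 1999: 311 days at 30.5 mills → £2479000 × 3.05% × 311/365 = £64423.4370
July 9 – August 31, 1999: 54 days at 52 mills → £2479000 × 5.2% × 54/365 = £19071.3205
Total = £83494.7575

£83494.76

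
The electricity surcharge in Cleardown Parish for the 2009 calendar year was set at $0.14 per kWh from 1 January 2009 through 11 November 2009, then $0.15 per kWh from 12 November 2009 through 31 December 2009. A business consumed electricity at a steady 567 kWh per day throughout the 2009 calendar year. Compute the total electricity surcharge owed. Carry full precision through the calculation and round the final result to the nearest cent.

$29257.20

1 January – 11 November 2009: 315 days × 567 kWh/day = 178,605 kWh at $0.14/kWh → $25004.70
12 November – 31 December 2009: 50 days × 567 kWh/day = 28,350 kWh at $0.15/kWh → $4252.50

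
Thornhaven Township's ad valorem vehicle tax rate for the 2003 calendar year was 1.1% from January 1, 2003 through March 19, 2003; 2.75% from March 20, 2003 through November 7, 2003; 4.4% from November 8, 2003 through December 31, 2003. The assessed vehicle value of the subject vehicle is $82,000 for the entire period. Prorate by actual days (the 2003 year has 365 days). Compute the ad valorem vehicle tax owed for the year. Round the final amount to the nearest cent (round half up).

January 1 – March 19, 2003: 78 days at 1.1% → $82,000 × 1.1% × 78/365 = $192.7562
March 20 – November 7, 2003: 233 days at 2.75% → $82,000 × 2.75% × 233/365 = $1,439.4932
November 8 – December 31, 2003: 54 days at 4.4% → $82,000 × 4.4% × 54/365 = $533.7863
Total = $2,166.0356

$2,166.04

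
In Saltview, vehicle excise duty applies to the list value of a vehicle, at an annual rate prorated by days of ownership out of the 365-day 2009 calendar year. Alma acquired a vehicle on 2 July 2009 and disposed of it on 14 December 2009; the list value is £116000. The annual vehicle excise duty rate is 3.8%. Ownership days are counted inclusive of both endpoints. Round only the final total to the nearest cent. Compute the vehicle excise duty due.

Days held (2 July – 14 December 2009): 166 out of 365
Tax = £116000 × 3.8% × 166/365 = £2004.7342

£2004.73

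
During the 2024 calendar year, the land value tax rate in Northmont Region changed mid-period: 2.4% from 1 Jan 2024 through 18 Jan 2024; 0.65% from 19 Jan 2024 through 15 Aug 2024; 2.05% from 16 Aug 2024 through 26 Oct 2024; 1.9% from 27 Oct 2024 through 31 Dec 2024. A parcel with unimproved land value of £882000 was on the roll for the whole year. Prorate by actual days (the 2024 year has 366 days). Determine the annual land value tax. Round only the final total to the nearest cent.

£10909.33

1 Jan – 18 Jan 2024: 18 days at 2.4% → £882000 × 2.4% × 18/366 = £1041.0492
19 Jan – 15 Aug 2024: 210 days at 0.65% → £882000 × 0.65% × 210/366 = £3289.4262
16 Aug – 26 Oct 2024: 72 days at 2.05% → £882000 × 2.05% × 72/366 = £3556.9180
27 Oct – 31 Dec 2024: 66 days at 1.9% → £882000 × 1.9% × 66/366 = £3021.9344
Total = £10909.3279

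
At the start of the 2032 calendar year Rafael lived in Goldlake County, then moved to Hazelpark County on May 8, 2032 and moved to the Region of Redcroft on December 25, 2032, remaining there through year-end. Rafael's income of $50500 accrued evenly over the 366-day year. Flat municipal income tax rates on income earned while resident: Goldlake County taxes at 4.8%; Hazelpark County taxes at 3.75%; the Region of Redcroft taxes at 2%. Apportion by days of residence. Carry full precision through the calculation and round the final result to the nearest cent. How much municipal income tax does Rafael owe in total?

$2062.29

Goldlake County, January 1 – May 7, 2032: 128 days → $50500 × 4.8% × 128/366 = $847.7377
Hazelpark County, May 8 – December 24, 2032: 231 days → $50500 × 3.75% × 231/366 = $1195.2357
The Region of Redcroft, December 25 – December 31, 2032: 7 days → $50500 × 2% × 7/366 = $19.3169
Total = $2062.2903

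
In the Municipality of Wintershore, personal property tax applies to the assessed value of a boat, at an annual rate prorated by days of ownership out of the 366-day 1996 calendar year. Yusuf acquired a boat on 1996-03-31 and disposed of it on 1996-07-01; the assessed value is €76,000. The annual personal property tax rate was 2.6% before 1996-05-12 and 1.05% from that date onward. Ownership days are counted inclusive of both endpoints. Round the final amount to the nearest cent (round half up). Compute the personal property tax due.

€337.95

1996-03-31 to 1996-05-11: 42 days at 2.6% → €76,000 × 2.6% × 42/366 = €226.7541
1996-05-12 to 1996-07-01: 51 days at 1.05% → €76,000 × 1.05% × 51/366 = €111.1967
Total = €337.9508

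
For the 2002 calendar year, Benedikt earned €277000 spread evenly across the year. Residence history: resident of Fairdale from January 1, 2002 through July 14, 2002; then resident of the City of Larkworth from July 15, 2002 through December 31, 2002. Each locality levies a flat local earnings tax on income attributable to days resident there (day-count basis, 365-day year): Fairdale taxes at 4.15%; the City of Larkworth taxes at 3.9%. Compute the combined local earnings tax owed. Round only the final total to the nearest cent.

Fairdale, January 1 – July 14, 2002: 195 days → €277000 × 4.15% × 195/365 = €6141.4315
The City of Larkworth, July 15 – December 31, 2002: 170 days → €277000 × 3.9% × 170/365 = €5031.5342
Total = €11172.9658

€11172.97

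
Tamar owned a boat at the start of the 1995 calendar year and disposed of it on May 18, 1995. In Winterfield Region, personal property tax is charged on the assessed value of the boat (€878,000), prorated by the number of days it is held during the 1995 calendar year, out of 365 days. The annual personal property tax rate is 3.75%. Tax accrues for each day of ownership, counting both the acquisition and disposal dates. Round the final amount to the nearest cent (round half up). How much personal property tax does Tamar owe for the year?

€12,448.36

Days held (January 1 – May 18, 1995): 138 out of 365
Tax = €878,000 × 3.75% × 138/365 = €12,448.3562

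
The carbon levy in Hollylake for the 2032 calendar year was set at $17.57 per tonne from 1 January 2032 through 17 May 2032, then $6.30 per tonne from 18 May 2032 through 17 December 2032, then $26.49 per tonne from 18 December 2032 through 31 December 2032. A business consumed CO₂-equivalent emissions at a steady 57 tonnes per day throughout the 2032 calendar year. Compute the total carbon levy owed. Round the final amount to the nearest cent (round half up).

$236,192.04

1 January – 17 May 2032: 138 days × 57 tonnes/day = 7,866 tonnes at $17.57/tonne → $138,205.62
18 May – 17 December 2032: 214 days × 57 tonnes/day = 12,198 tonnes at $6.30/tonne → $76,847.40
18 December – 31 December 2032: 14 days × 57 tonnes/day = 798 tonnes at $26.49/tonne → $21,139.02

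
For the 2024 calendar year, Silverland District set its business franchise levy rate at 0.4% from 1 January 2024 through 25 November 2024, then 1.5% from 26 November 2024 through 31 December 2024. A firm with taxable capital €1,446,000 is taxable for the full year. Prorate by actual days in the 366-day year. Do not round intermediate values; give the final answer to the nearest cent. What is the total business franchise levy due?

1 January – 25 November 2024: 330 days at 0.4% → €1,446,000 × 0.4% × 330/366 = €5,215.0820
26 November – 31 December 2024: 36 days at 1.5% → €1,446,000 × 1.5% × 36/366 = €2,133.4426
Total = €7,348.5246

€7,348.52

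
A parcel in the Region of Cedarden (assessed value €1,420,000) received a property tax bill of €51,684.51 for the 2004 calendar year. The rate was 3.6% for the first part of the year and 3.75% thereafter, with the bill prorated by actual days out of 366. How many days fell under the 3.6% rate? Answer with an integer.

Let d = days at the first rate; then 366 − d days at the second rate.
€1,420,000 × [3.6%·d + 3.75%·(366−d)] / 366 = €51,684.51
Solving gives d = 269, so the new rate took effect on 26 Sep 2004.

269 days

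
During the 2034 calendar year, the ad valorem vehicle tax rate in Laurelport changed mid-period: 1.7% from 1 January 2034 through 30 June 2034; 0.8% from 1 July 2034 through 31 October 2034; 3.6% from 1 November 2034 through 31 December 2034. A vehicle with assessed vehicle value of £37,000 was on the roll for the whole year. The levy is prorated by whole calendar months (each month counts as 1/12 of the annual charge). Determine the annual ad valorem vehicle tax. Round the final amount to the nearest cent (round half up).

£635.17

1 January – 30 June 2034: 6 months at 1.7% → £37,000 × 1.7% × 6/12 = £314.5000
1 July – 31 October 2034: 4 months at 0.8% → £37,000 × 0.8% × 4/12 = £98.6667
1 November – 31 December 2034: 2 months at 3.6% → £37,000 × 3.6% × 2/12 = £222.0000
Total = £635.1667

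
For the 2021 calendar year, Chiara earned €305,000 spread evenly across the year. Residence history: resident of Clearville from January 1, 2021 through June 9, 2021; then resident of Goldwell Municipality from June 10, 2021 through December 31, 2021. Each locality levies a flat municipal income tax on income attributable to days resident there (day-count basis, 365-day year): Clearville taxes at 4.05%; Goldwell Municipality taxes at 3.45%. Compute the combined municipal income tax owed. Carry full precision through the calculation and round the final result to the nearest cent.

€11,324.69

Clearville, January 1 – June 9, 2021: 160 days → €305,000 × 4.05% × 160/365 = €5,414.7945
Goldwell Municipality, June 10 – December 31, 2021: 205 days → €305,000 × 3.45% × 205/365 = €5,909.8973
Total = €11,324.6918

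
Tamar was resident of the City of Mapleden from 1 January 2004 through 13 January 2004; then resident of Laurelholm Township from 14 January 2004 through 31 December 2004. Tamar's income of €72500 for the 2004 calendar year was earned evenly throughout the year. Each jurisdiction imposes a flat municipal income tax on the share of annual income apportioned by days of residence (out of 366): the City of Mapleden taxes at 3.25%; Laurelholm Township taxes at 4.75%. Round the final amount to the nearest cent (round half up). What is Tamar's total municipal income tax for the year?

The City of Mapleden, 1 January – 13 January 2004: 13 days → €72500 × 3.25% × 13/366 = €83.6919
Laurelholm Township, 14 January – 31 December 2004: 353 days → €72500 × 4.75% × 353/366 = €3321.4310
Total = €3405.1230

€3405.12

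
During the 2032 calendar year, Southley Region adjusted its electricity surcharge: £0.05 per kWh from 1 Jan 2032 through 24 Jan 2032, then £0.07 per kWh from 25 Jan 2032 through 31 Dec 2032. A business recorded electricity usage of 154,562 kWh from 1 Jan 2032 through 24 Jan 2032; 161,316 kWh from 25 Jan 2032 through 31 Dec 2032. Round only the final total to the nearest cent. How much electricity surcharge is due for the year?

£19,020.22

1 Jan – 24 Jan 2032: 154,562 kWh at £0.05/kWh → £7,728.10
25 Jan – 31 Dec 2032: 161,316 kWh at £0.07/kWh → £11,292.12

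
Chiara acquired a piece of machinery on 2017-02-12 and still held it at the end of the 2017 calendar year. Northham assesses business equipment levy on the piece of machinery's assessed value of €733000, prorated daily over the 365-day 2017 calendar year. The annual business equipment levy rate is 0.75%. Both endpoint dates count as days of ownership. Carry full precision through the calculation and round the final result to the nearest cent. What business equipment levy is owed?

€4864.91

Days held (2017-02-12 to 2017-12-31): 323 out of 365
Tax = €733000 × 0.75% × 323/365 = €4864.9110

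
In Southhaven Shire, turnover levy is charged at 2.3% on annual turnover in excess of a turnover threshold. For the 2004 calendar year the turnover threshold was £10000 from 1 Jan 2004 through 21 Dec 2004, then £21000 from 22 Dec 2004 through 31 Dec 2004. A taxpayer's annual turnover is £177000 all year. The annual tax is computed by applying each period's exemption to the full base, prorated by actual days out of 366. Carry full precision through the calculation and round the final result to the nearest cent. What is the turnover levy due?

1 Jan – 21 Dec 2004: 356 days, exemption £10000 → (£177000 − £10000) × 2.3% × 356/366 = £3736.0546
22 Dec – 31 Dec 2004: 10 days, exemption £21000 → (£177000 − £21000) × 2.3% × 10/366 = £98.0328
Total = £3834.0874

£3834.09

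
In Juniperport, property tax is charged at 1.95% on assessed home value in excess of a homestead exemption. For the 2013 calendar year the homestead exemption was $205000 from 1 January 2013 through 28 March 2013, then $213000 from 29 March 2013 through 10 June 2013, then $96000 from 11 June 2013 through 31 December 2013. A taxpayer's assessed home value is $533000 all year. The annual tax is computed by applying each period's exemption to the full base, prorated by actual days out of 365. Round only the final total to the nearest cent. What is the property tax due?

1 January – 28 March 2013: 87 days, exemption $205000 → ($533000 − $205000) × 1.95% × 87/365 = $1524.5260
29 March – 10 June 2013: 74 days, exemption $213000 → ($533000 − $213000) × 1.95% × 74/365 = $1265.0959
11 June – 31 December 2013: 204 days, exemption $96000 → ($533000 − $96000) × 1.95% × 204/365 = $4762.7014
Total = $7552.3233

$7552.32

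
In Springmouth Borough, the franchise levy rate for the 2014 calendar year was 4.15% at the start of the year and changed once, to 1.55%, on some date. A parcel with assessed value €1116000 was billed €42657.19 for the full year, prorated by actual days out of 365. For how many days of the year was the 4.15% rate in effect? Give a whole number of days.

319 days

Let d = days at the first rate; then 365 − d days at the second rate.
€1116000 × [4.15%·d + 1.55%·(365−d)] / 365 = €42657.19
Solving gives d = 319, so the new rate took effect on 16 Nov 2014.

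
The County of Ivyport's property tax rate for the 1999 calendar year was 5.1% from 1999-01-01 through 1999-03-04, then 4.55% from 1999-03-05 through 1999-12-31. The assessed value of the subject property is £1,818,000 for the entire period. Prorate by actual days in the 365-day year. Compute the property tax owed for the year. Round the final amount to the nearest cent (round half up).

1999-01-01 to 1999-03-04: 63 days at 5.1% → £1,818,000 × 5.1% × 63/365 = £16,003.3808
1999-03-05 to 1999-12-31: 302 days at 4.55% → £1,818,000 × 4.55% × 302/365 = £68,441.4740
Total = £84,444.8548

£84,444.85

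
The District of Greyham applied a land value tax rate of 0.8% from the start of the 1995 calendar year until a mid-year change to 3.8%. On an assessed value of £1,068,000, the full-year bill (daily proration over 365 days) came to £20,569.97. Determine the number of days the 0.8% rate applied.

228 days

Let d = days at the first rate; then 365 − d days at the second rate.
£1,068,000 × [0.8%·d + 3.8%·(365−d)] / 365 = £20,569.97
Solving gives d = 228, so the new rate took effect on August 17, 1995.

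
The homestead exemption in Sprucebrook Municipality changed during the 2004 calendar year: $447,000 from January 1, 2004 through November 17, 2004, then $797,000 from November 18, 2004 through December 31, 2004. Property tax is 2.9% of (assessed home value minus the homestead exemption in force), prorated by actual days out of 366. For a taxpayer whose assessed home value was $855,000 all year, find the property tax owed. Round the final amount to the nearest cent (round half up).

January 1 – November 17, 2004: 322 days, exemption $447,000 → ($855,000 − $447,000) × 2.9% × 322/366 = $10,409.5738
November 18 – December 31, 2004: 44 days, exemption $797,000 → ($855,000 − $797,000) × 2.9% × 44/366 = $202.2077
Total = $10,611.7814

$10,611.78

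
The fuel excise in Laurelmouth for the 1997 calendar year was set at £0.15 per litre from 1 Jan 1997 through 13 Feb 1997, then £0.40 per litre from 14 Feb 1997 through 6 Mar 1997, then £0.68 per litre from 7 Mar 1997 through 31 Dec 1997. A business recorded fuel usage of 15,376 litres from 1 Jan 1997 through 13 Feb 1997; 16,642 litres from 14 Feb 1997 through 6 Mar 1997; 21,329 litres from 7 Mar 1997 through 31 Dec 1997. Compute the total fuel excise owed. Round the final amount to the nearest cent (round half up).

£23,466.92

1 Jan – 13 Feb 1997: 15,376 litres at £0.15/litre → £2,306.40
14 Feb – 6 Mar 1997: 16,642 litres at £0.40/litre → £6,656.80
7 Mar – 31 Dec 1997: 21,329 litres at £0.68/litre → £14,503.72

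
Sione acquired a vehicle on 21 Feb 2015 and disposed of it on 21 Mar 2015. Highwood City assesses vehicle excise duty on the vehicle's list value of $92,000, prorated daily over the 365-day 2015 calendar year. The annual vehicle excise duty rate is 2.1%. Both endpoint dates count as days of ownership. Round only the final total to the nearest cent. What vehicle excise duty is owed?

$153.50

Days held (21 Feb – 21 Mar 2015): 29 out of 365
Tax = $92,000 × 2.1% × 29/365 = $153.5014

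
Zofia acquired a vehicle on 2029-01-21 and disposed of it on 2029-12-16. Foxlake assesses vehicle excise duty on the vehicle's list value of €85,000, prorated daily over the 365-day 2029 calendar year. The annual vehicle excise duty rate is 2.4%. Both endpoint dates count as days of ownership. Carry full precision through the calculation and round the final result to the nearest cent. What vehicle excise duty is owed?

Days held (2029-01-21 to 2029-12-16): 330 out of 365
Tax = €85,000 × 2.4% × 330/365 = €1,844.3836

€1,844.38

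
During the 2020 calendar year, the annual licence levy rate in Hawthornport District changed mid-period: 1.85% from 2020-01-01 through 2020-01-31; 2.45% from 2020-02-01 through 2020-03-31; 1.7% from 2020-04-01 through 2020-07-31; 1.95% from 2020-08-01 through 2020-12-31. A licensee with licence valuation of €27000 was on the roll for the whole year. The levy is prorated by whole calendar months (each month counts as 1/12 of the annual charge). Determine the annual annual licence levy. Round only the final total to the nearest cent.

2020-01-01 to 2020-01-31: 1 month at 1.85% → €27000 × 1.85% × 1/12 = €41.6250
2020-02-01 to 2020-03-31: 2 months at 2.45% → €27000 × 2.45% × 2/12 = €110.2500
2020-04-01 to 2020-07-31: 4 months at 1.7% → €27000 × 1.7% × 4/12 = €153.0000
2020-08-01 to 2020-12-31: 5 months at 1.95% → €27000 × 1.95% × 5/12 = €219.3750
Total = €524.2500

€524.25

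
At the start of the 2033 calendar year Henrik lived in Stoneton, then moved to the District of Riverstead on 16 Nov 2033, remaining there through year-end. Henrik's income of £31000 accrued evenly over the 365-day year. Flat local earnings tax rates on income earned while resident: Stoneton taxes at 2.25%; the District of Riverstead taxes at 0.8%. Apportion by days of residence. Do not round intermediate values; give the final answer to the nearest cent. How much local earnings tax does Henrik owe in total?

£640.85

Stoneton, 1 Jan – 15 Nov 2033: 319 days → £31000 × 2.25% × 319/365 = £609.5959
The District of Riverstead, 16 Nov – 31 Dec 2033: 46 days → £31000 × 0.8% × 46/365 = £31.2548
Total = £640.8507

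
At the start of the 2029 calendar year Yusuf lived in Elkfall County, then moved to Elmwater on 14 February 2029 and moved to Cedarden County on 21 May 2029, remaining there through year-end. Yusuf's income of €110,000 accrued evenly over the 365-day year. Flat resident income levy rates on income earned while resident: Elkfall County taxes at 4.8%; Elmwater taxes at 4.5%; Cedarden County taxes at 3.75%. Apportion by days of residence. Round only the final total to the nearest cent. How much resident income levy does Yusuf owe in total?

€4,481.22

Elkfall County, 1 January – 13 February 2029: 44 days → €110,000 × 4.8% × 44/365 = €636.4932
Elmwater, 14 February – 20 May 2029: 96 days → €110,000 × 4.5% × 96/365 = €1,301.9178
Cedarden County, 21 May – 31 December 2029: 225 days → €110,000 × 3.75% × 225/365 = €2,542.8082
Total = €4,481.2192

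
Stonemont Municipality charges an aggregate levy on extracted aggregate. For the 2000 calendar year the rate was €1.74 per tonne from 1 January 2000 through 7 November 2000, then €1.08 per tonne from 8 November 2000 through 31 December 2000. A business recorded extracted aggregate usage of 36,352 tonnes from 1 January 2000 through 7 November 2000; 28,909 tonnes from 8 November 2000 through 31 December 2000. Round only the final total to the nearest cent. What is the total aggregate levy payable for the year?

€94,474.20

1 January – 7 November 2000: 36,352 tonnes at €1.74/tonne → €63,252.48
8 November – 31 December 2000: 28,909 tonnes at €1.08/tonne → €31,221.72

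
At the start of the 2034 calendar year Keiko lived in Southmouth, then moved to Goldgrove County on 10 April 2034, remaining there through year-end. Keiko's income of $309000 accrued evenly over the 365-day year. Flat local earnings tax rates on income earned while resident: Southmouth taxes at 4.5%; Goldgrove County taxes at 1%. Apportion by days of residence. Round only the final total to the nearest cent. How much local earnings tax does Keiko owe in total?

$6023.38

Southmouth, 1 January – 9 April 2034: 99 days → $309000 × 4.5% × 99/365 = $3771.4932
Goldgrove County, 10 April – 31 December 2034: 266 days → $309000 × 1% × 266/365 = $2251.8904
Total = $6023.3836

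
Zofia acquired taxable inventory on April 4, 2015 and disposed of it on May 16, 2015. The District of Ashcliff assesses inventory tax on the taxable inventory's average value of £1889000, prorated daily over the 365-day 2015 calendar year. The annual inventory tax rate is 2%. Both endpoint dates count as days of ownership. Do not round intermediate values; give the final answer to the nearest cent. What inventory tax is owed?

£4450.79

Days held (April 4 – May 16, 2015): 43 out of 365
Tax = £1889000 × 2% × 43/365 = £4450.7945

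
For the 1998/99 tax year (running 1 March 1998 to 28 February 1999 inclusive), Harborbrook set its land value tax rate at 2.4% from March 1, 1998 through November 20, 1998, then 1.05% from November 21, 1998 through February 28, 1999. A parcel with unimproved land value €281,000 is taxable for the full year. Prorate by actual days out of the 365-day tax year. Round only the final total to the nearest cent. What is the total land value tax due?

€5,704.68

March 1 – November 20, 1998: 265 days at 2.4% → €281,000 × 2.4% × 265/365 = €4,896.3288
November 21, 1998 – February 28, 1999: 100 days at 1.05% → €281,000 × 1.05% × 100/365 = €808.3562
Total = €5,704.6849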